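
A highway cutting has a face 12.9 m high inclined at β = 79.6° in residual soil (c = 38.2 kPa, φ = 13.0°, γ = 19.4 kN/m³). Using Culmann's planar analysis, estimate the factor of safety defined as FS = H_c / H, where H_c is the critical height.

FS = 0.97

H_c = (4c/γ) · sinβ cosφ / [1 − cos(β − φ)]
    = (4·38.2/19.4) · sin79.6°·cos13.0° / [1 − cos66.6°]
    = 7.876 · 0.9584 / 0.6029 = 12.52 m
FS = H_c / H = 12.52 / 12.9 = 0.971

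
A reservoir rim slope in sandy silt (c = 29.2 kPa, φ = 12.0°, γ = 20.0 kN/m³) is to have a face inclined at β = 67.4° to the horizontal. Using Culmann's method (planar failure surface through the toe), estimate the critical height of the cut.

Culmann's analysis gives the critical failure plane at α_cr = (β + φ)/2 = (67.4 + 12.0)/2 = 39.7°, and the critical height
H_c = (4c/γ) · sinβ cosφ / [1 − cos(β − φ)]
    = (4·29.2/20.0) · sin67.4°·cos12.0° / [1 − cos(55.4°)]
    = 5.840 · 0.9232·0.9781 / [1 − 0.5678]
    = 5.840 · 0.9030 / 0.4322
    = 12.20 m

H_c = 12.20 m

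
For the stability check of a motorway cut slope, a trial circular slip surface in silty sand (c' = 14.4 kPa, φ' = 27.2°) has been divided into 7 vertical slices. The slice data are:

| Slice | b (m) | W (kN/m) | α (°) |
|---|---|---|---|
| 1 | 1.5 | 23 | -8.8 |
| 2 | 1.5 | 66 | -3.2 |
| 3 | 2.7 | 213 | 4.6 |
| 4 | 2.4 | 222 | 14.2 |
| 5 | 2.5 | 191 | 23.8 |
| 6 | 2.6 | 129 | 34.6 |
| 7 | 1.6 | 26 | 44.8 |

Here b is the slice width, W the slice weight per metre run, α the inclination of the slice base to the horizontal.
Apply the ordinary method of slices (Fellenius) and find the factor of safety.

FS = 2.81

Ordinary method of slices: FS = Σ[c'·Δl_i + (W_i cosα_i)·tanφ'] / Σ W_i sinα_i, with Δl_i = b_i / cosα_i.
Slice 1: Δl = 1.5/cos(-8.8°) = 1.518 m; N'_1 = 23·cos(-8.8°) = 22.7; c'Δl = 21.86; W sinα = -3.5
Slice 2: Δl = 1.5/cos(-3.2°) = 1.502 m; N'_2 = 66·cos(-3.2°) = 65.9; c'Δl = 21.63; W sinα = -3.7
Slice 3: Δl = 2.7/cos4.6° = 2.709 m; N'_3 = 213·cos4.6° = 212.3; c'Δl = 39.01; W sinα = 17.1
Slice 4: Δl = 2.4/cos14.2° = 2.476 m; N'_4 = 222·cos14.2° = 215.2; c'Δl = 35.65; W sinα = 54.5
Slice 5: Δl = 2.5/cos23.8° = 2.732 m; N'_5 = 191·cos23.8° = 174.8; c'Δl = 39.35; W sinα = 77.1
Slice 6: Δl = 2.6/cos34.6° = 3.159 m; N'_6 = 129·cos34.6° = 106.2; c'Δl = 45.48; W sinα = 73.3
Slice 7: Δl = 1.6/cos44.8° = 2.255 m; N'_7 = 26·cos44.8° = 18.4; c'Δl = 32.47; W sinα = 18.3
Σc'Δl = 235.4 kN/m; ΣN' = 815.5 kN/m; ΣW sinα = 233.0 kN/m
Resisting = 235.4 + 815.5·tan27.2° = 235.4 + 419.1 = 654.6 kN/m
FS = 654.6 / 233.0 = 2.810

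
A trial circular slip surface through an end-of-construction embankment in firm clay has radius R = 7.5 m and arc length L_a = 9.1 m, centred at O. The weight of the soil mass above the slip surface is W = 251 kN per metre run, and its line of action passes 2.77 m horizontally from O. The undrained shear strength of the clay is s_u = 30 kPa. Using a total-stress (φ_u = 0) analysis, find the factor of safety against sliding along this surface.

Taking moments about the centre O, the resisting moment is provided by the undrained shear strength acting along the arc:
M_R = s_u·L_a·R = 30·9.10·7.5 = 2047.5 kN·m/m
M_D = W·d = 251·2.77 = 695.3 kN·m/m
FS = M_R / M_D = 2047.5 / 695.3 = 2.945

FS = 2.94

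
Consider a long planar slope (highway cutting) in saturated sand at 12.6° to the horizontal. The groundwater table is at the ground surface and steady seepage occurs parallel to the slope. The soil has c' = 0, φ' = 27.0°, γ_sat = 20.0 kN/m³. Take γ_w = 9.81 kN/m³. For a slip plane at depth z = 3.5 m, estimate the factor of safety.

FS = 1.16

With seepage parallel to the slope and the water table at the surface, the effective normal stress on the slip plane uses the buoyant unit weight γ' = γ_sat − γ_w while the driving shear stress uses γ_sat:
FS = [c' + γ' z cos²β tanφ'] / [γ_sat z sinβ cosβ]
(For c' = 0 this reduces to FS = (γ'/γ_sat)·tanφ'/tanβ.)
γ' = 20.0 − 9.81 = 10.19 kN/m³
Numerator = 0.0 + 10.19·3.5·cos²12.6°·tan27.0° = 0.0 + 10.19·3.5·0.9524·0.5095 = 17.307 kPa
Denominator = 20.0·3.5·sin12.6°·cos12.6° = 20.0·3.5·0.2181·0.9759 = 14.902 kPa
FS = 17.307 / 14.902 = 1.161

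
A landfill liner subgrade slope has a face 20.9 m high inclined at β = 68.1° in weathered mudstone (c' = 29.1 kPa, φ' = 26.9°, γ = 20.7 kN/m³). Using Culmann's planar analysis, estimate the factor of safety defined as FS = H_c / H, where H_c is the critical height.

FS = 0.90

H_c = (4c'/γ) · sinβ cosφ' / [1 − cos(β − φ')]
    = (4·29.1/20.7) · sin68.1°·cos26.9° / [1 − cos41.2°]
    = 5.623 · 0.8274 / 0.2476 = 18.79 m
FS = H_c / H = 18.79 / 20.9 = 0.899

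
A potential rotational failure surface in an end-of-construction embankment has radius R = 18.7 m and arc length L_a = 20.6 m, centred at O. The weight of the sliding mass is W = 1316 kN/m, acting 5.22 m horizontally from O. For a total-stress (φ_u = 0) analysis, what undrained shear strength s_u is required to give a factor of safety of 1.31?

s_u = 23.4 kPa

FS = s_u·L_a·R / (W·d), so s_u = FS·W·d / (L_a·R).
s_u = 1.31·1316·5.22 / (20.60·18.7) = 8999.1 / 385.22 = 23.36 kPa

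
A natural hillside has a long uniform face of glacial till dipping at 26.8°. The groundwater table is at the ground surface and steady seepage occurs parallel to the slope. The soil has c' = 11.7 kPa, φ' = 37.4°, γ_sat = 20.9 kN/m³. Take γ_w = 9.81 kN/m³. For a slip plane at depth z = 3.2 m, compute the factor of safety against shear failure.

FS = 1.24

With seepage parallel to the slope and the water table at the surface, the effective normal stress on the slip plane uses the buoyant unit weight γ' = γ_sat − γ_w while the driving shear stress uses γ_sat:
FS = [c' + γ' z cos²β tanφ'] / [γ_sat z sinβ cosβ]
γ' = 20.9 − 9.81 = 11.09 kN/m³
Numerator = 11.7 + 11.09·3.2·cos²26.8°·tan37.4° = 11.7 + 11.09·3.2·0.7967·0.7646 = 33.317 kPa
Denominator = 20.9·3.2·sin26.8°·cos26.8° = 20.9·3.2·0.4509·0.8926 = 26.916 kPa
FS = 33.317 / 26.916 = 1.238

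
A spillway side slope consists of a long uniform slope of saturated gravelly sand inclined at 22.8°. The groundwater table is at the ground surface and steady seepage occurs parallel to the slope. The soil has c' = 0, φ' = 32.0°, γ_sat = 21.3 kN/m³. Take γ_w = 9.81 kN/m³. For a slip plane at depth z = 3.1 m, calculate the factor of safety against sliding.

FS = 0.80

With seepage parallel to the slope and the water table at the surface, the effective normal stress on the slip plane uses the buoyant unit weight γ' = γ_sat − γ_w while the driving shear stress uses γ_sat:
FS = [c' + γ' z cos²β tanφ'] / [γ_sat z sinβ cosβ]
(For c' = 0 this reduces to FS = (γ'/γ_sat)·tanφ'/tanβ.)
γ' = 21.3 − 9.81 = 11.49 kN/m³
Numerator = 0.0 + 11.49·3.1·cos²22.8°·tan32.0° = 0.0 + 11.49·3.1·0.8498·0.6249 = 18.915 kPa
Denominator = 21.3·3.1·sin22.8°·cos22.8° = 21.3·3.1·0.3875·0.9219 = 23.588 kPa
FS = 18.915 / 23.588 = 0.802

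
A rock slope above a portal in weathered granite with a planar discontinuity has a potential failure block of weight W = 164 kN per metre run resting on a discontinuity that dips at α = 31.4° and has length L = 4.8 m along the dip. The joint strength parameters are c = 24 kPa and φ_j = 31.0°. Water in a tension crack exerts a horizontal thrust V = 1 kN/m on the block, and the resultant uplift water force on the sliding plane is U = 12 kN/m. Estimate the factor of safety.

FS = 2.22

Resolving the block weight along and normal to the plane and applying the Mohr–Coulomb strength on the joint:
N' = W cosα − U − V sinα = 164·cos31.4° − 12 − 1·sin31.4° = 127.5 kN/m
Driving force T = W sinα + V cosα = 164·sin31.4° + 1·cos31.4° = 86.3 kN/m
Resisting force R = c·L + N'·tanφ_j = 24·4.8 + 127.5·tan31.0° = 115.2 + 76.6 = 191.8 kN/m
FS = R / T = 191.8 / 86.3 = 2.222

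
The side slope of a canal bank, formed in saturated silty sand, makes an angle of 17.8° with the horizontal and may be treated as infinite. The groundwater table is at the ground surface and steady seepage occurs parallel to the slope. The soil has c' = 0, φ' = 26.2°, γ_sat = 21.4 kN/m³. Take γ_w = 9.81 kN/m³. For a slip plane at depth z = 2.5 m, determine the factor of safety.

FS = 0.83

With seepage parallel to the slope and the water table at the surface, the effective normal stress on the slip plane uses the buoyant unit weight γ' = γ_sat − γ_w while the driving shear stress uses γ_sat:
FS = [c' + γ' z cos²β tanφ'] / [γ_sat z sinβ cosβ]
(For c' = 0 this reduces to FS = (γ'/γ_sat)·tanφ'/tanβ.)
γ' = 21.4 − 9.81 = 11.59 kN/m³
Numerator = 0.0 + 11.59·2.5·cos²17.8°·tan26.2° = 0.0 + 11.59·2.5·0.9066·0.4921 = 12.925 kPa
Denominator = 21.4·2.5·sin17.8°·cos17.8° = 21.4·2.5·0.3057·0.9521 = 15.572 kPa
FS = 12.925 / 15.572 = 0.830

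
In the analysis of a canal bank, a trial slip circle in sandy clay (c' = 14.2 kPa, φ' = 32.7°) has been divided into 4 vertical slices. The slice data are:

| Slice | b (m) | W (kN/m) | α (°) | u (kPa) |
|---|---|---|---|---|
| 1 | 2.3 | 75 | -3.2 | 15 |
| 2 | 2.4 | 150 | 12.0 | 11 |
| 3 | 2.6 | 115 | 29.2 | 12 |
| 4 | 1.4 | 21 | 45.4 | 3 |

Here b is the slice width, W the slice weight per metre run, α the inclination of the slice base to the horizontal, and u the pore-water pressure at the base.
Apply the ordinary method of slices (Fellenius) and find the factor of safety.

Ordinary method of slices: FS = Σ[c'·Δl_i + (W_i cosα_i − u_i·Δl_i)·tanφ'] / Σ W_i sinα_i, with Δl_i = b_i / cosα_i.
Slice 1: Δl = 2.3/cos(-3.2°) = 2.304 m; N'_1 = 75·cos(-3.2°) − 15·2.304 = 40.3; c'Δl = 32.71; W sinα = -4.2
Slice 2: Δl = 2.4/cos12.0° = 2.454 m; N'_2 = 150·cos12.0° − 11·2.454 = 119.7; c'Δl = 34.84; W sinα = 31.2
Slice 3: Δl = 2.6/cos29.2° = 2.979 m; N'_3 = 115·cos29.2° − 12·2.979 = 64.6; c'Δl = 42.29; W sinα = 56.1
Slice 4: Δl = 1.4/cos45.4° = 1.994 m; N'_4 = 21·cos45.4° − 3·1.994 = 8.8; c'Δl = 28.31; W sinα = 15.0
Σc'Δl = 138.2 kN/m; ΣN' = 233.5 kN/m; ΣW sinα = 98.1 kN/m
Resisting = 138.2 + 233.5·tan32.7° = 138.2 + 149.9 = 288.0 kN/m
FS = 288.0 / 98.1 = 2.938

FS = 2.94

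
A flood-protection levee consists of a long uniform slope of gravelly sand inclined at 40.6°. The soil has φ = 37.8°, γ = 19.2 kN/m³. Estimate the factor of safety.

For a dry cohesionless infinite slope the factor of safety is FS = tanφ / tanβ.
FS = tan37.8° / tan40.6° = 0.7757 / 0.8571 = 0.905

FS = 0.91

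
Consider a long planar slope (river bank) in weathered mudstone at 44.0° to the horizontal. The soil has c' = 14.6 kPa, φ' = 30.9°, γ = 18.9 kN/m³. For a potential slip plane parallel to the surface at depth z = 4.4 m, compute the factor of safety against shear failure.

For an infinite slope with a slip plane parallel to the surface (no pore pressure): FS = [c' + γz cos²β tanφ'] / [γz sinβ cosβ].
γz = 18.9·4.4 = 83.16 kN/m²
Numerator = 14.6 + 83.16·cos²44.0°·tan30.9° = 14.6 + 83.16·0.5174·0.5985 = 40.354 kPa
Denominator = 83.16·sin44.0°·cos44.0° = 83.16·0.6947·0.7193 = 41.555 kPa
FS = 40.354 / 41.555 = 0.971

FS = 0.97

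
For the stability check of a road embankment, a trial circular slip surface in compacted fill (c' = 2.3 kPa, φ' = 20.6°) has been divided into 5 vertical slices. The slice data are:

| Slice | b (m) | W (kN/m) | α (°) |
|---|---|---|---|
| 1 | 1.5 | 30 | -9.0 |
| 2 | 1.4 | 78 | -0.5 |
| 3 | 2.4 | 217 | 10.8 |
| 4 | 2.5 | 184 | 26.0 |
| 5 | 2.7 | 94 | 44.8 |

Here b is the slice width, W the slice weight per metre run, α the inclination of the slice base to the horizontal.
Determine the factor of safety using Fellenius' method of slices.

FS = 1.29

Ordinary method of slices: FS = Σ[c'·Δl_i + (W_i cosα_i)·tanφ'] / Σ W_i sinα_i, with Δl_i = b_i / cosα_i.
Slice 1: Δl = 1.5/cos(-9.0°) = 1.519 m; N'_1 = 30·cos(-9.0°) = 29.6; c'Δl = 3.49; W sinα = -4.7
Slice 2: Δl = 1.4/cos(-0.5°) = 1.400 m; N'_2 = 78·cos(-0.5°) = 78.0; c'Δl = 3.22; W sinα = -0.7
Slice 3: Δl = 2.4/cos10.8° = 2.443 m; N'_3 = 217·cos10.8° = 213.2; c'Δl = 5.62; W sinα = 40.7
Slice 4: Δl = 2.5/cos26.0° = 2.782 m; N'_4 = 184·cos26.0° = 165.4; c'Δl = 6.40; W sinα = 80.7
Slice 5: Δl = 2.7/cos44.8° = 3.805 m; N'_5 = 94·cos44.8° = 66.7; c'Δl = 8.75; W sinα = 66.2
Σc'Δl = 27.5 kN/m; ΣN' = 552.9 kN/m; ΣW sinα = 182.2 kN/m
Resisting = 27.5 + 552.9·tan20.6° = 27.5 + 207.8 = 235.3 kN/m
FS = 235.3 / 182.2 = 1.291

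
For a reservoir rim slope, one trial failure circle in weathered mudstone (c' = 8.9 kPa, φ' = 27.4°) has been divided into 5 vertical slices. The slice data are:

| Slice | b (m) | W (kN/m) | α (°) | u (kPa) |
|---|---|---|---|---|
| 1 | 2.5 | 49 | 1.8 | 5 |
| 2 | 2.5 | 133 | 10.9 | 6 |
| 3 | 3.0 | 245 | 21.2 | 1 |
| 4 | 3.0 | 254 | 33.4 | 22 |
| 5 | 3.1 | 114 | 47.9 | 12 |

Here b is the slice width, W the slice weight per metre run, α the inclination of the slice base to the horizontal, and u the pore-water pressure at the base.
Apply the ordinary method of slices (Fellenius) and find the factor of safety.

FS = 1.24

Ordinary method of slices: FS = Σ[c'·Δl_i + (W_i cosα_i − u_i·Δl_i)·tanφ'] / Σ W_i sinα_i, with Δl_i = b_i / cosα_i.
Slice 1: Δl = 2.5/cos1.8° = 2.501 m; N'_1 = 49·cos1.8° − 5·2.501 = 36.5; c'Δl = 22.26; W sinα = 1.5
Slice 2: Δl = 2.5/cos10.9° = 2.546 m; N'_2 = 133·cos10.9° − 6·2.546 = 115.3; c'Δl = 22.66; W sinα = 25.1
Slice 3: Δl = 3.0/cos21.2° = 3.218 m; N'_3 = 245·cos21.2° − 1·3.218 = 225.2; c'Δl = 28.64; W sinα = 88.6
Slice 4: Δl = 3.0/cos33.4° = 3.593 m; N'_4 = 254·cos33.4° − 22·3.593 = 133.0; c'Δl = 31.98; W sinα = 139.8
Slice 5: Δl = 3.1/cos47.9° = 4.624 m; N'_5 = 114·cos47.9° − 12·4.624 = 20.9; c'Δl = 41.15; W sinα = 84.6
Σc'Δl = 146.7 kN/m; ΣN' = 530.9 kN/m; ΣW sinα = 339.7 kN/m
Resisting = 146.7 + 530.9·tan27.4° = 146.7 + 275.2 = 421.9 kN/m
FS = 421.9 / 339.7 = 1.242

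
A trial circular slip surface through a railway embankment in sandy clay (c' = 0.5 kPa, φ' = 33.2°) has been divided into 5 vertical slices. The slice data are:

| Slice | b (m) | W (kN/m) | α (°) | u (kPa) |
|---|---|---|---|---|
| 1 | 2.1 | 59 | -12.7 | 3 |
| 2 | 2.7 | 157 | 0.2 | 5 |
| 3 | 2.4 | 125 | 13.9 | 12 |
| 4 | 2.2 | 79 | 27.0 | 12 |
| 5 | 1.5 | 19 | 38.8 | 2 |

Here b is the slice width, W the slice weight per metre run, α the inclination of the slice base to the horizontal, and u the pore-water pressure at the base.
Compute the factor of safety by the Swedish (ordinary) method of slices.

Ordinary method of slices: FS = Σ[c'·Δl_i + (W_i cosα_i − u_i·Δl_i)·tanφ'] / Σ W_i sinα_i, with Δl_i = b_i / cosα_i.
Slice 1: Δl = 2.1/cos(-12.7°) = 2.153 m; N'_1 = 59·cos(-12.7°) − 3·2.153 = 51.1; c'Δl = 1.08; W sinα = -13.0
Slice 2: Δl = 2.7/cos0.2° = 2.700 m; N'_2 = 157·cos0.2° − 5·2.700 = 143.5; c'Δl = 1.35; W sinα = 0.5
Slice 3: Δl = 2.4/cos13.9° = 2.472 m; N'_3 = 125·cos13.9° − 12·2.472 = 91.7; c'Δl = 1.24; W sinα = 30.0
Slice 4: Δl = 2.2/cos27.0° = 2.469 m; N'_4 = 79·cos27.0° − 12·2.469 = 40.8; c'Δl = 1.23; W sinα = 35.9
Slice 5: Δl = 1.5/cos38.8° = 1.925 m; N'_5 = 19·cos38.8° − 2·1.925 = 11.0; c'Δl = 0.96; W sinα = 11.9
Σc'Δl = 5.9 kN/m; ΣN' = 338.0 kN/m; ΣW sinα = 65.4 kN/m
Resisting = 5.9 + 338.0·tan33.2° = 5.9 + 221.2 = 227.0 kN/m
FS = 227.0 / 65.4 = 3.473

FS = 3.47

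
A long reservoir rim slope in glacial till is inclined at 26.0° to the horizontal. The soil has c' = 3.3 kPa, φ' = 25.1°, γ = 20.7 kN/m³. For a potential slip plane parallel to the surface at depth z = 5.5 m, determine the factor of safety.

For an infinite slope with a slip plane parallel to the surface (no pore pressure): FS = [c' + γz cos²β tanφ'] / [γz sinβ cosβ].
γz = 20.7·5.5 = 113.85 kN/m²
Numerator = 3.3 + 113.85·cos²26.0°·tan25.1° = 3.3 + 113.85·0.8078·0.4684 = 46.383 kPa
Denominator = 113.85·sin26.0°·cos26.0° = 113.85·0.4384·0.8988 = 44.858 kPa
FS = 46.383 / 44.858 = 1.034

FS = 1.03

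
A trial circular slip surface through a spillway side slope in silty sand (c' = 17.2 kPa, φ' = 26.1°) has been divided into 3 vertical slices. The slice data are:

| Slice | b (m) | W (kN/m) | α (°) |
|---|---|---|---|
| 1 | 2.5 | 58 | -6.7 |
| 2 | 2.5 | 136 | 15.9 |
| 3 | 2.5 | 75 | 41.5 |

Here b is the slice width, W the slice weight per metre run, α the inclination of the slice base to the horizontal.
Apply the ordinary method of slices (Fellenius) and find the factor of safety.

FS = 3.31

Ordinary method of slices: FS = Σ[c'·Δl_i + (W_i cosα_i)·tanφ'] / Σ W_i sinα_i, with Δl_i = b_i / cosα_i.
Slice 1: Δl = 2.5/cos(-6.7°) = 2.517 m; N'_1 = 58·cos(-6.7°) = 57.6; c'Δl = 43.30; W sinα = -6.8
Slice 2: Δl = 2.5/cos15.9° = 2.599 m; N'_2 = 136·cos15.9° = 130.8; c'Δl = 44.71; W sinα = 37.3
Slice 3: Δl = 2.5/cos41.5° = 3.338 m; N'_3 = 75·cos41.5° = 56.2; c'Δl = 57.41; W sinα = 49.7
Σc'Δl = 145.4 kN/m; ΣN' = 244.6 kN/m; ΣW sinα = 80.2 kN/m
Resisting = 145.4 + 244.6·tan26.1° = 145.4 + 119.8 = 265.2 kN/m
FS = 265.2 / 80.2 = 3.308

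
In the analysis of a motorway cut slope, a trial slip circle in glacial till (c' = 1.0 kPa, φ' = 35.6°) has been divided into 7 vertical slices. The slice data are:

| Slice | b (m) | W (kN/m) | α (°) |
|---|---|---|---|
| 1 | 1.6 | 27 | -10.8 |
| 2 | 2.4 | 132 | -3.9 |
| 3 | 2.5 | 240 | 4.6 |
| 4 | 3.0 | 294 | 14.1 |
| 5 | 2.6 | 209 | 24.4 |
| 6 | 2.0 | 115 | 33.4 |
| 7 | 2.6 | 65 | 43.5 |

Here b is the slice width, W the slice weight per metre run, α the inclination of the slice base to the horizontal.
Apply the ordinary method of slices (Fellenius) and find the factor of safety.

FS = 2.75

Ordinary method of slices: FS = Σ[c'·Δl_i + (W_i cosα_i)·tanφ'] / Σ W_i sinα_i, with Δl_i = b_i / cosα_i.
Slice 1: Δl = 1.6/cos(-10.8°) = 1.629 m; N'_1 = 27·cos(-10.8°) = 26.5; c'Δl = 1.63; W sinα = -5.1
Slice 2: Δl = 2.4/cos(-3.9°) = 2.406 m; N'_2 = 132·cos(-3.9°) = 131.7; c'Δl = 2.41; W sinα = -9.0
Slice 3: Δl = 2.5/cos4.6° = 2.508 m; N'_3 = 240·cos4.6° = 239.2; c'Δl = 2.51; W sinα = 19.2
Slice 4: Δl = 3.0/cos14.1° = 3.093 m; N'_4 = 294·cos14.1° = 285.1; c'Δl = 3.09; W sinα = 71.6
Slice 5: Δl = 2.6/cos24.4° = 2.855 m; N'_5 = 209·cos24.4° = 190.3; c'Δl = 2.85; W sinα = 86.3
Slice 6: Δl = 2.0/cos33.4° = 2.396 m; N'_6 = 115·cos33.4° = 96.0; c'Δl = 2.40; W sinα = 63.3
Slice 7: Δl = 2.6/cos43.5° = 3.584 m; N'_7 = 65·cos43.5° = 47.1; c'Δl = 3.58; W sinα = 44.7
Σc'Δl = 18.5 kN/m; ΣN' = 1016.1 kN/m; ΣW sinα = 271.2 kN/m
Resisting = 18.5 + 1016.1·tan35.6° = 18.5 + 727.4 = 745.9 kN/m
FS = 745.9 / 271.2 = 2.750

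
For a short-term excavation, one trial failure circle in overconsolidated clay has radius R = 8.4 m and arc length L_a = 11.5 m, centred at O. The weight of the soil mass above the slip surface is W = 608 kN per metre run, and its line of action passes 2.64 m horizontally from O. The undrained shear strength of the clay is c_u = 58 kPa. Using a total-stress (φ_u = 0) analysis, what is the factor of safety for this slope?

FS = 3.49

Taking moments about the centre O, the resisting moment is provided by the undrained shear strength acting along the arc:
M_R = c_u·L_a·R = 58·11.50·8.4 = 5602.8 kN·m/m
M_D = W·d = 608·2.64 = 1605.1 kN·m/m
FS = M_R / M_D = 5602.8 / 1605.1 = 3.491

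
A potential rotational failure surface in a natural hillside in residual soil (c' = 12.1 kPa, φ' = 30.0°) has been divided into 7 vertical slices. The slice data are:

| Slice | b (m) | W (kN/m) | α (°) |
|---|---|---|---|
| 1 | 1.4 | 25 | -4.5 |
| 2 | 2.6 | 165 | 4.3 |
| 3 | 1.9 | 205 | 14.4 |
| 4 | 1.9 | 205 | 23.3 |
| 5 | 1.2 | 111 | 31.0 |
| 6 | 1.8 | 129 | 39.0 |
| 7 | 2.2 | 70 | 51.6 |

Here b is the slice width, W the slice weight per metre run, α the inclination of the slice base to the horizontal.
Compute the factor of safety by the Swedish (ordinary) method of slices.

Ordinary method of slices: FS = Σ[c'·Δl_i + (W_i cosα_i)·tanφ'] / Σ W_i sinα_i, with Δl_i = b_i / cosα_i.
Slice 1: Δl = 1.4/cos(-4.5°) = 1.404 m; N'_1 = 25·cos(-4.5°) = 24.9; c'Δl = 16.99; W sinα = -2.0
Slice 2: Δl = 2.6/cos4.3° = 2.607 m; N'_2 = 165·cos4.3° = 164.5; c'Δl = 31.55; W sinα = 12.4
Slice 3: Δl = 1.9/cos14.4° = 1.962 m; N'_3 = 205·cos14.4° = 198.6; c'Δl = 23.74; W sinα = 51.0
Slice 4: Δl = 1.9/cos23.3° = 2.069 m; N'_4 = 205·cos23.3° = 188.3; c'Δl = 25.03; W sinα = 81.1
Slice 5: Δl = 1.2/cos31.0° = 1.400 m; N'_5 = 111·cos31.0° = 95.1; c'Δl = 16.94; W sinα = 57.2
Slice 6: Δl = 1.8/cos39.0° = 2.316 m; N'_6 = 129·cos39.0° = 100.3; c'Δl = 28.03; W sinα = 81.2
Slice 7: Δl = 2.2/cos51.6° = 3.542 m; N'_7 = 70·cos51.6° = 43.5; c'Δl = 42.86; W sinα = 54.9
Σc'Δl = 185.1 kN/m; ΣN' = 815.2 kN/m; ΣW sinα = 335.7 kN/m
Resisting = 185.1 + 815.2·tan30.0° = 185.1 + 470.6 = 655.8 kN/m
FS = 655.8 / 335.7 = 1.954

FS = 1.95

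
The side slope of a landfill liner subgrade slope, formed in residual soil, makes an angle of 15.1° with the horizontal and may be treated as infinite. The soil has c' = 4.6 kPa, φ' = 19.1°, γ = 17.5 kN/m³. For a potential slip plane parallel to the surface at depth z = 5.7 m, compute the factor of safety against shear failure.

For an infinite slope with a slip plane parallel to the surface (no pore pressure): FS = [c' + γz cos²β tanφ'] / [γz sinβ cosβ].
γz = 17.5·5.7 = 99.75 kN/m²
Numerator = 4.6 + 99.75·cos²15.1°·tan19.1° = 4.6 + 99.75·0.9321·0.3463 = 36.797 kPa
Denominator = 99.75·sin15.1°·cos15.1° = 99.75·0.2605·0.9655 = 25.088 kPa
FS = 36.797 / 25.088 = 1.467

FS = 1.47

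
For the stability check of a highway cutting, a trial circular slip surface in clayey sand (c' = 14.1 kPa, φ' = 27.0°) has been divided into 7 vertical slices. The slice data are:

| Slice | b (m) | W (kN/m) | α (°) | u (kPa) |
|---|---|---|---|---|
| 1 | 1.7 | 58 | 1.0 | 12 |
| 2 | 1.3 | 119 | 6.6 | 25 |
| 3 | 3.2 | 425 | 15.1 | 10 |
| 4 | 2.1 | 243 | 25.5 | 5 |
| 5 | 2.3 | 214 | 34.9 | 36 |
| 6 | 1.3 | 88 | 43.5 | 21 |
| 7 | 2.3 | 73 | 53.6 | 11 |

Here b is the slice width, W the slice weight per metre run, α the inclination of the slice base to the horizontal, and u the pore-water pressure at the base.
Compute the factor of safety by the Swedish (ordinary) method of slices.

Ordinary method of slices: FS = Σ[c'·Δl_i + (W_i cosα_i − u_i·Δl_i)·tanφ'] / Σ W_i sinα_i, with Δl_i = b_i / cosα_i.
Slice 1: Δl = 1.7/cos1.0° = 1.700 m; N'_1 = 58·cos1.0° − 12·1.700 = 37.6; c'Δl = 23.97; W sinα = 1.0
Slice 2: Δl = 1.3/cos6.6° = 1.309 m; N'_2 = 119·cos6.6° − 25·1.309 = 85.5; c'Δl = 18.45; W sinα = 13.7
Slice 3: Δl = 3.2/cos15.1° = 3.314 m; N'_3 = 425·cos15.1° − 10·3.314 = 377.2; c'Δl = 46.73; W sinα = 110.7
Slice 4: Δl = 2.1/cos25.5° = 2.327 m; N'_4 = 243·cos25.5° − 5·2.327 = 207.7; c'Δl = 32.81; W sinα = 104.6
Slice 5: Δl = 2.3/cos34.9° = 2.804 m; N'_5 = 214·cos34.9° − 36·2.804 = 74.6; c'Δl = 39.54; W sinα = 122.4
Slice 6: Δl = 1.3/cos43.5° = 1.792 m; N'_6 = 88·cos43.5° − 21·1.792 = 26.2; c'Δl = 25.27; W sinα = 60.6
Slice 7: Δl = 2.3/cos53.6° = 3.876 m; N'_7 = 73·cos53.6° − 11·3.876 = 0.7; c'Δl = 54.65; W sinα = 58.8
Σc'Δl = 241.4 kN/m; ΣN' = 809.4 kN/m; ΣW sinα = 471.8 kN/m
Resisting = 241.4 + 809.4·tan27.0° = 241.4 + 412.4 = 653.8 kN/m
FS = 653.8 / 471.8 = 1.386

FS = 1.39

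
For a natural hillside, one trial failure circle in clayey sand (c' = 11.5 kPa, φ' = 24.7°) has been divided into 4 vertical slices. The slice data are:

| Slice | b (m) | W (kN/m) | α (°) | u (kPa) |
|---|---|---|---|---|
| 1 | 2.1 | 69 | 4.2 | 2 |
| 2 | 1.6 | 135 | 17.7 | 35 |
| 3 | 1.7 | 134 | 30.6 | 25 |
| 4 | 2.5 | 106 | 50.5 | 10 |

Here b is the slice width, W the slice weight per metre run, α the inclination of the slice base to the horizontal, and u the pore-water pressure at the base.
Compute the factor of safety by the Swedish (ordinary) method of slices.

FS = 1.10

Ordinary method of slices: FS = Σ[c'·Δl_i + (W_i cosα_i − u_i·Δl_i)·tanφ'] / Σ W_i sinα_i, with Δl_i = b_i / cosα_i.
Slice 1: Δl = 2.1/cos4.2° = 2.106 m; N'_1 = 69·cos4.2° − 2·2.106 = 64.6; c'Δl = 24.22; W sinα = 5.1
Slice 2: Δl = 1.6/cos17.7° = 1.680 m; N'_2 = 135·cos17.7° − 35·1.680 = 69.8; c'Δl = 19.31; W sinα = 41.0
Slice 3: Δl = 1.7/cos30.6° = 1.975 m; N'_3 = 134·cos30.6° − 25·1.975 = 66.0; c'Δl = 22.71; W sinα = 68.2
Slice 4: Δl = 2.5/cos50.5° = 3.930 m; N'_4 = 106·cos50.5° − 10·3.930 = 28.1; c'Δl = 45.20; W sinα = 81.8
Σc'Δl = 111.4 kN/m; ΣN' = 228.5 kN/m; ΣW sinα = 196.1 kN/m
Resisting = 111.4 + 228.5·tan24.7° = 111.4 + 105.1 = 216.5 kN/m
FS = 216.5 / 196.1 = 1.104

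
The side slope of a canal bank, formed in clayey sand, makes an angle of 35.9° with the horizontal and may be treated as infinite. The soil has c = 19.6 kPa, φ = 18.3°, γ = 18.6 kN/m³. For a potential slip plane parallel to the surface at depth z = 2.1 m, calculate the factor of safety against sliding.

For an infinite slope with a slip plane parallel to the surface (no pore pressure): FS = [c + γz cos²β tanφ] / [γz sinβ cosβ].
γz = 18.6·2.1 = 39.06 kN/m²
Numerator = 19.6 + 39.06·cos²35.9°·tan18.3° = 19.6 + 39.06·0.6562·0.3307 = 28.076 kPa
Denominator = 39.06·sin35.9°·cos35.9° = 39.06·0.5864·0.8100 = 18.553 kPa
FS = 28.076 / 18.553 = 1.513

FS = 1.51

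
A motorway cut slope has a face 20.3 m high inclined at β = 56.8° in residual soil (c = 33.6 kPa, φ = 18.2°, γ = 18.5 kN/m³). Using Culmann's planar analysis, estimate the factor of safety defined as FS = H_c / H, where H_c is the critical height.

FS = 1.30

H_c = (4c/γ) · sinβ cosφ / [1 − cos(β − φ)]
    = (4·33.6/18.5) · sin56.8°·cos18.2° / [1 − cos38.6°]
    = 7.265 · 0.7949 / 0.2185 = 26.43 m
FS = H_c / H = 26.43 / 20.3 = 1.302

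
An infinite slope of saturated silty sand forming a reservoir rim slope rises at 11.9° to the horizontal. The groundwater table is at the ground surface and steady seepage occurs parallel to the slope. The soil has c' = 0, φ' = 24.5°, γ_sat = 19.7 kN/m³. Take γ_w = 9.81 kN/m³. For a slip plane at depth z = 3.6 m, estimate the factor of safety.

FS = 1.09

With seepage parallel to the slope and the water table at the surface, the effective normal stress on the slip plane uses the buoyant unit weight γ' = γ_sat − γ_w while the driving shear stress uses γ_sat:
FS = [c' + γ' z cos²β tanφ'] / [γ_sat z sinβ cosβ]
(For c' = 0 this reduces to FS = (γ'/γ_sat)·tanφ'/tanβ.)
γ' = 19.7 − 9.81 = 9.89 kN/m³
Numerator = 0.0 + 9.89·3.6·cos²11.9°·tan24.5° = 0.0 + 9.89·3.6·0.9575·0.4557 = 15.536 kPa
Denominator = 19.7·3.6·sin11.9°·cos11.9° = 19.7·3.6·0.2062·0.9785 = 14.310 kPa
FS = 15.536 / 14.310 = 1.086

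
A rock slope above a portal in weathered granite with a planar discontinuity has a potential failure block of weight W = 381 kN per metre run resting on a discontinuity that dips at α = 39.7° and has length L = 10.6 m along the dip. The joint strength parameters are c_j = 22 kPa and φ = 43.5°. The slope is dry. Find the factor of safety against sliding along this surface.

Resolving the block weight along and normal to the plane and applying the Mohr–Coulomb strength on the joint:
N' = W cosα = 381·cos39.7° = 293.1 kN/m
Driving force T = W sinα = 381·sin39.7° = 243.4 kN/m
Resisting force R = c_j·L + N'·tanφ = 22·10.6 + 293.1·tan43.5° = 233.2 + 278.2 = 511.4 kN/m
FS = R / T = 511.4 / 243.4 = 2.101

FS = 2.10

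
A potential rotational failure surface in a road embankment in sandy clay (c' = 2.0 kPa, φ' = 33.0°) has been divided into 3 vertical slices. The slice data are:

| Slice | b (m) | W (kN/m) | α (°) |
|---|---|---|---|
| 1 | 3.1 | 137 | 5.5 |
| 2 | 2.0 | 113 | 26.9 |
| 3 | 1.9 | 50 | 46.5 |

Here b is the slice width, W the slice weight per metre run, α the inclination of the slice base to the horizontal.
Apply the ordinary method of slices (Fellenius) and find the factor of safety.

Ordinary method of slices: FS = Σ[c'·Δl_i + (W_i cosα_i)·tanφ'] / Σ W_i sinα_i, with Δl_i = b_i / cosα_i.
Slice 1: Δl = 3.1/cos5.5° = 3.114 m; N'_1 = 137·cos5.5° = 136.4; c'Δl = 6.23; W sinα = 13.1
Slice 2: Δl = 2.0/cos26.9° = 2.243 m; N'_2 = 113·cos26.9° = 100.8; c'Δl = 4.49; W sinα = 51.1
Slice 3: Δl = 1.9/cos46.5° = 2.760 m; N'_3 = 50·cos46.5° = 34.4; c'Δl = 5.52; W sinα = 36.3
Σc'Δl = 16.2 kN/m; ΣN' = 271.6 kN/m; ΣW sinα = 100.5 kN/m
Resisting = 16.2 + 271.6·tan33.0° = 16.2 + 176.4 = 192.6 kN/m
FS = 192.6 / 100.5 = 1.916

FS = 1.92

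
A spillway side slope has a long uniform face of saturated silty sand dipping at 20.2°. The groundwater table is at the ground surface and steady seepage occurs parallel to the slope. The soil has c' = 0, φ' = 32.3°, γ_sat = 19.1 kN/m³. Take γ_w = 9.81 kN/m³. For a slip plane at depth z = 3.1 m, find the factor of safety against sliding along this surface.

FS = 0.84

With seepage parallel to the slope and the water table at the surface, the effective normal stress on the slip plane uses the buoyant unit weight γ' = γ_sat − γ_w while the driving shear stress uses γ_sat:
FS = [c' + γ' z cos²β tanφ'] / [γ_sat z sinβ cosβ]
(For c' = 0 this reduces to FS = (γ'/γ_sat)·tanφ'/tanβ.)
γ' = 19.1 − 9.81 = 9.29 kN/m³
Numerator = 0.0 + 9.29·3.1·cos²20.2°·tan32.3° = 0.0 + 9.29·3.1·0.8808·0.6322 = 16.035 kPa
Denominator = 19.1·3.1·sin20.2°·cos20.2° = 19.1·3.1·0.3453·0.9385 = 19.188 kPa
FS = 16.035 / 19.188 = 0.836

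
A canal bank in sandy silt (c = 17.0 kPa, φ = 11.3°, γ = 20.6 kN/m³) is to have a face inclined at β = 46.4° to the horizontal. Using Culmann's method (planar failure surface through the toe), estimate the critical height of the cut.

Culmann's analysis gives the critical failure plane at α_cr = (β + φ)/2 = (46.4 + 11.3)/2 = 28.9°, and the critical height
H_c = (4c/γ) · sinβ cosφ / [1 − cos(β − φ)]
    = (4·17.0/20.6) · sin46.4°·cos11.3° / [1 − cos(35.1°)]
    = 3.301 · 0.7242·0.9806 / [1 − 0.8181]
    = 3.301 · 0.7101 / 0.1819
    = 12.89 m

H_c = 12.89 m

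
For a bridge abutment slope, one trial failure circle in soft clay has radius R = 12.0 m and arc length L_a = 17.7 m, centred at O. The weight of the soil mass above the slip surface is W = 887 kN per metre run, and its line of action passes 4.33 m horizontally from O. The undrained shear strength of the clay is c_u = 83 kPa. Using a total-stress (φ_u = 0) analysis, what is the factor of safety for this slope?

FS = 4.59

Taking moments about the centre O, the resisting moment is provided by the undrained shear strength acting along the arc:
M_R = c_u·L_a·R = 83·17.70·12.0 = 17629.2 kN·m/m
M_D = W·d = 887·4.33 = 3840.7 kN·m/m
FS = M_R / M_D = 17629.2 / 3840.7 = 4.590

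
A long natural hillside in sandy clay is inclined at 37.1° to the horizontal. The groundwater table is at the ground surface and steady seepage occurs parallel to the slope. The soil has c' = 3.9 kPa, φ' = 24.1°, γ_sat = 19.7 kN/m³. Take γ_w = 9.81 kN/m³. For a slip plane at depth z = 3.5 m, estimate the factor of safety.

FS = 0.41

With seepage parallel to the slope and the water table at the surface, the effective normal stress on the slip plane uses the buoyant unit weight γ' = γ_sat − γ_w while the driving shear stress uses γ_sat:
FS = [c' + γ' z cos²β tanφ'] / [γ_sat z sinβ cosβ]
γ' = 19.7 − 9.81 = 9.89 kN/m³
Numerator = 3.9 + 9.89·3.5·cos²37.1°·tan24.1° = 3.9 + 9.89·3.5·0.6361·0.4473 = 13.750 kPa
Denominator = 19.7·3.5·sin37.1°·cos37.1° = 19.7·3.5·0.6032·0.7976 = 33.172 kPa
FS = 13.750 / 33.172 = 0.415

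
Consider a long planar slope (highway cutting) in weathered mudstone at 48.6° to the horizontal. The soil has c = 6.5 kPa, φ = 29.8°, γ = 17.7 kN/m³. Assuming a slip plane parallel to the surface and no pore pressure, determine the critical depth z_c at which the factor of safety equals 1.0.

z_c = 1.50 m

Setting FS = 1.00 in FS = [c + γz cos²β tanφ] / [γz sinβ cosβ] and solving for z:
z = c / [γ cosβ (FS·sinβ − cosβ·tanφ)]
  = 6.5 / [17.7·cos48.6°·(1.00·sin48.6° − cos48.6°·tan29.8°)]
  = 6.5 / [17.7·0.6613·(1.00·0.7501 − 0.6613·0.5727)]
  = 6.5 / 4.3470 = 1.495 m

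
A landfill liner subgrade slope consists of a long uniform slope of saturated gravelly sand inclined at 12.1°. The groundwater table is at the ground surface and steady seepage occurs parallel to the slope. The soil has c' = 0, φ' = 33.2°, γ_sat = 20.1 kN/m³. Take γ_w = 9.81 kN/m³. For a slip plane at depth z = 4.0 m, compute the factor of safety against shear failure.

With seepage parallel to the slope and the water table at the surface, the effective normal stress on the slip plane uses the buoyant unit weight γ' = γ_sat − γ_w while the driving shear stress uses γ_sat:
FS = [c' + γ' z cos²β tanφ'] / [γ_sat z sinβ cosβ]
(For c' = 0 this reduces to FS = (γ'/γ_sat)·tanφ'/tanβ.)
γ' = 20.1 − 9.81 = 10.29 kN/m³
Numerator = 0.0 + 10.29·4.0·cos²12.1°·tan33.2° = 0.0 + 10.29·4.0·0.9561·0.6544 = 25.751 kPa
Denominator = 20.1·4.0·sin12.1°·cos12.1° = 20.1·4.0·0.2096·0.9778 = 16.479 kPa
FS = 25.751 / 16.479 = 1.563

FS = 1.56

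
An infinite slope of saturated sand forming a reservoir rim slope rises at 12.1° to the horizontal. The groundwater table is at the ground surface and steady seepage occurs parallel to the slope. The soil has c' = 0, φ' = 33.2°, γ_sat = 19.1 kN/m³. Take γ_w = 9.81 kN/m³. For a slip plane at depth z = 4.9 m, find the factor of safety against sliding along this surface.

With seepage parallel to the slope and the water table at the surface, the effective normal stress on the slip plane uses the buoyant unit weight γ' = γ_sat − γ_w while the driving shear stress uses γ_sat:
FS = [c' + γ' z cos²β tanφ'] / [γ_sat z sinβ cosβ]
(For c' = 0 this reduces to FS = (γ'/γ_sat)·tanφ'/tanβ.)
γ' = 19.1 − 9.81 = 9.29 kN/m³
Numerator = 0.0 + 9.29·4.9·cos²12.1°·tan33.2° = 0.0 + 9.29·4.9·0.9561·0.6544 = 28.479 kPa
Denominator = 19.1·4.9·sin12.1°·cos12.1° = 19.1·4.9·0.2096·0.9778 = 19.182 kPa
FS = 28.479 / 19.182 = 1.485

FS = 1.48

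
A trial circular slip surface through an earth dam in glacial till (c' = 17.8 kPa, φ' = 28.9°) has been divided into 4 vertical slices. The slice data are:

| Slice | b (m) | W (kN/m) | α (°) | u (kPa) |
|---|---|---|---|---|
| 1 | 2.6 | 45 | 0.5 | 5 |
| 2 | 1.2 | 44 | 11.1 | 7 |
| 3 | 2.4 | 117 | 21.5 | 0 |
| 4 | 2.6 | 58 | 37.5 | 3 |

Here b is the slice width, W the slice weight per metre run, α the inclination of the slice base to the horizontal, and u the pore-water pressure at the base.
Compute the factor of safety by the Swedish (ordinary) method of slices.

FS = 3.32

Ordinary method of slices: FS = Σ[c'·Δl_i + (W_i cosα_i − u_i·Δl_i)·tanφ'] / Σ W_i sinα_i, with Δl_i = b_i / cosα_i.
Slice 1: Δl = 2.6/cos0.5° = 2.600 m; N'_1 = 45·cos0.5° − 5·2.600 = 32.0; c'Δl = 46.28; W sinα = 0.4
Slice 2: Δl = 1.2/cos11.1° = 1.223 m; N'_2 = 44·cos11.1° − 7·1.223 = 34.6; c'Δl = 21.77; W sinα = 8.5
Slice 3: Δl = 2.4/cos21.5° = 2.579 m; N'_3 = 117·cos21.5° − 0·2.579 = 108.9; c'Δl = 45.91; W sinα = 42.9
Slice 4: Δl = 2.6/cos37.5° = 3.277 m; N'_4 = 58·cos37.5° − 3·3.277 = 36.2; c'Δl = 58.33; W sinα = 35.3
Σc'Δl = 172.3 kN/m; ΣN' = 211.7 kN/m; ΣW sinα = 87.1 kN/m
Resisting = 172.3 + 211.7·tan28.9° = 172.3 + 116.8 = 289.1 kN/m
FS = 289.1 / 87.1 = 3.321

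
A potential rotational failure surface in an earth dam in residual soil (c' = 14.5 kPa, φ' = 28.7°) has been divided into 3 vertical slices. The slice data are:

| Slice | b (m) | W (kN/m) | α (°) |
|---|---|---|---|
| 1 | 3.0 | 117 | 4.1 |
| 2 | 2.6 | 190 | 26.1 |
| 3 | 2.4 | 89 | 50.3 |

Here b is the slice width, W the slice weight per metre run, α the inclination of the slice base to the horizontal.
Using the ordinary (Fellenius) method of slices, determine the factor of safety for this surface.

Ordinary method of slices: FS = Σ[c'·Δl_i + (W_i cosα_i)·tanφ'] / Σ W_i sinα_i, with Δl_i = b_i / cosα_i.
Slice 1: Δl = 3.0/cos4.1° = 3.008 m; N'_1 = 117·cos4.1° = 116.7; c'Δl = 43.61; W sinα = 8.4
Slice 2: Δl = 2.6/cos26.1° = 2.895 m; N'_2 = 190·cos26.1° = 170.6; c'Δl = 41.98; W sinα = 83.6
Slice 3: Δl = 2.4/cos50.3° = 3.757 m; N'_3 = 89·cos50.3° = 56.9; c'Δl = 54.48; W sinα = 68.5
Σc'Δl = 140.1 kN/m; ΣN' = 344.2 kN/m; ΣW sinα = 160.4 kN/m
Resisting = 140.1 + 344.2·tan28.7° = 140.1 + 188.4 = 328.5 kN/m
FS = 328.5 / 160.4 = 2.048

FS = 2.05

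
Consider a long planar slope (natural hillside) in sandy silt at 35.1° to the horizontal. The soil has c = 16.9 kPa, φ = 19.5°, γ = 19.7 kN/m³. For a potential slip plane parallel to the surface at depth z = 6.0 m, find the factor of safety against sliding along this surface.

For an infinite slope with a slip plane parallel to the surface (no pore pressure): FS = [c + γz cos²β tanφ] / [γz sinβ cosβ].
γz = 19.7·6.0 = 118.20 kN/m²
Numerator = 16.9 + 118.20·cos²35.1°·tan19.5° = 16.9 + 118.20·0.6694·0.3541 = 44.918 kPa
Denominator = 118.20·sin35.1°·cos35.1° = 118.20·0.5750·0.8181 = 55.606 kPa
FS = 44.918 / 55.606 = 0.808

FS = 0.81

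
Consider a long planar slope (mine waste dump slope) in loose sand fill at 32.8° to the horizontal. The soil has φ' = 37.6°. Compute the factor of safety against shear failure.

FS = 1.19

For a dry cohesionless infinite slope the factor of safety is FS = tanφ' / tanβ.
FS = tan37.6° / tan32.8° = 0.7701 / 0.6445 = 1.195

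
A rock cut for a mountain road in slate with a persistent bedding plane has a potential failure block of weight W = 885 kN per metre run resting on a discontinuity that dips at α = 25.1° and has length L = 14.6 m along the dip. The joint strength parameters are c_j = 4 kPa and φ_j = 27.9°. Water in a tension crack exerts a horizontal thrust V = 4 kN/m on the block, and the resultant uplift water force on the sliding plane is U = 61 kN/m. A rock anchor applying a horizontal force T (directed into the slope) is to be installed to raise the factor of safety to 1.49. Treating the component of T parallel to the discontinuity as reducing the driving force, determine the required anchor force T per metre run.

Resolving forces along and normal to the sliding plane, with the horizontal anchor force T adding T·sinα to the effective normal force and T·cosα acting up the plane against the driving force:
FS = [c_jL + (W cosα − U − V sinα + T sinα) tanφ_j] / [W sinα + V cosα − T cosα]
Without the anchor: N' = 738.7 kN/m, driving T_d = 379.0 kN/m, resisting R = 4·14.6 + 738.7·tan27.9° = 449.5 kN/m, FS = 1.19.
Setting FS = 1.49 and solving for T:
1.49·(379.0 − T cos25.1°) = 449.5 + T sin25.1°·tan27.9°
T·(sin25.1°·tan27.9° + 1.49·cos25.1°) = 1.49·379.0 − 449.5
T·(0.4242·0.5295 + 1.49·0.9056) = 564.8 − 449.5 = 115.2
T·1.5739 = 115.2
T = 73.2 kN/m

T = 73 kN/m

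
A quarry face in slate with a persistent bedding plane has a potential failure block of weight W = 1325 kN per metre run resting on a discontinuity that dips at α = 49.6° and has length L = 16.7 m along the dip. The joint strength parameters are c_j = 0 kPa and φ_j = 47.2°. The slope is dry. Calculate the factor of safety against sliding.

FS = 0.92

Resolving the block weight along and normal to the plane and applying the Mohr–Coulomb strength on the joint:
N' = W cosα = 1325·cos49.6° = 858.8 kN/m
Driving force T = W sinα = 1325·sin49.6° = 1009.0 kN/m
Resisting force R = c_j·L + N'·tanφ_j = 0·16.7 + 858.8·tan47.2° = 0.0 + 927.4 = 927.4 kN/m
FS = R / T = 927.4 / 1009.0 = 0.919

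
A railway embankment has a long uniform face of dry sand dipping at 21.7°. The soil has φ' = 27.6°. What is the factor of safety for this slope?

FS = 1.31

For a dry cohesionless infinite slope the factor of safety is FS = tanφ' / tanβ.
FS = tan27.6° / tan21.7° = 0.5228 / 0.3979 = 1.314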